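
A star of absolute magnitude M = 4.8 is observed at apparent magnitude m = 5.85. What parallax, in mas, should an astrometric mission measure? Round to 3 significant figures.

61.7 mas

m − M = 5.85 − 4.8 = 1.05.
d = 10^((m−M)/5 + 1) = 10^1.210 = 16.218 pc.
p = 1/d = 1/16.218 = 0.06166 arcsec = 61.66 mas.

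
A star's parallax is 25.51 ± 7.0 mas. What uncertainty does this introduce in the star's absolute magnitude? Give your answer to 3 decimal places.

σ_M = 0.596 mag

M = m − 5 log₁₀ d + 5 = m + 5 log₁₀ p + 5, so ∂M/∂p = 5/(p ln 10).
σ_M = (5/ln 10) · (σ_p/p) = 2.1715 × 7.0/25.51 = 2.1715 × 0.2744 = 0.59586.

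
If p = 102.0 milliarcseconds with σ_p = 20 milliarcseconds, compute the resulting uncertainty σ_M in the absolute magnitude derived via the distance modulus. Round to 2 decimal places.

σ_M = 0.43 mag

M = m − 5 log₁₀ d + 5 = m + 5 log₁₀ p + 5, so ∂M/∂p = 5/(p ln 10).
σ_M = (5/ln 10) · (σ_p/p) = 2.1715 × 20/102.0 = 2.1715 × 0.19608 = 0.42579.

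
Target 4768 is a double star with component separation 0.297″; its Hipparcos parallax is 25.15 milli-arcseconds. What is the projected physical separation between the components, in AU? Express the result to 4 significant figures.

d = 1/p = 1/0.02515″ = 39.761 pc.
At distance d (pc), an angle of θ arcsec spans θ·d AU: s = 0.297 × 39.761 = 11.809 AU.

11.81 AU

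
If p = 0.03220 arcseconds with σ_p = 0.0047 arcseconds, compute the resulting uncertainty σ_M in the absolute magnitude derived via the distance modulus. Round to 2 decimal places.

σ_M = 0.32 mag

M = m − 5 log₁₀ d + 5 = m + 5 log₁₀ p + 5, so ∂M/∂p = 5/(p ln 10).
σ_M = (5/ln 10) · (σ_p/p) = 2.1715 × 0.0047/0.03220 = 2.1715 × 0.14596 = 0.31695.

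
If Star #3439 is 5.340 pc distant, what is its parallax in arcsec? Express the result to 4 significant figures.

0.1873 arcsec

p = 1/d = 1/5.34 = 0.18727 arcsec.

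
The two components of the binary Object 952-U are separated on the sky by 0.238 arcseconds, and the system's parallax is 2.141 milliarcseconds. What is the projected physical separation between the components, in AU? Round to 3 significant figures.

111 AU

d = 1/p = 1/0.002141″ = 467.07 pc.
At distance d (pc), an angle of θ arcsec spans θ·d AU: s = 0.238 × 467.07 = 111.16 AU.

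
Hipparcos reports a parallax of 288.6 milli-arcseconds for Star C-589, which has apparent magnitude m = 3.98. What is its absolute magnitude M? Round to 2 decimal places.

M = 6.28

d = 1/p = 1/0.2886″ = 3.465 pc.
m − M = 5 log₁₀(3.465) − 5 = 2.6985 − 5 = -2.3015.
M = m − (m − M) = 3.98 − (-2.3015) = 6.28.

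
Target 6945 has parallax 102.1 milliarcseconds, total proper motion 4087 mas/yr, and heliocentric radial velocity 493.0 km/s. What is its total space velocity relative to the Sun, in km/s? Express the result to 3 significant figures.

d = 1/p = 1/0.1021″ = 9.7943 pc.
μ = 4087 mas/yr = 4.087 ″/yr.
v_t = 4.740 μ d = 4.740 × 4.087 × 9.7943 = 189.74 km/s.
v = √(v_r² + v_t²) = √(493.0² + 189.74²) = √279050 = 528.25 km/s.

528 km/s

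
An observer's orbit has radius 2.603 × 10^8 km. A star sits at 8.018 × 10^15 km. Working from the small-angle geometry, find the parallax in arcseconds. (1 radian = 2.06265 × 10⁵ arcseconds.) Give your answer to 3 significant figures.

0.00670 arcsec

θ ≈ B/d = (2.603 × 10^8) / (8.018 × 10^15) = 3.2464 × 10^-8 rad.
In arcseconds: 3.2464 × 10^-8 × 206265 = 0.0066962″.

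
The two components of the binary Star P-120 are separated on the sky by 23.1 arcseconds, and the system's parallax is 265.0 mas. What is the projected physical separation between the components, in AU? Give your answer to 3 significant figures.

87.2 AU

d = 1/p = 1/0.2650″ = 3.7736 pc.
At distance d (pc), an angle of θ arcsec spans θ·d AU: s = 23.1 × 3.7736 = 87.17 AU.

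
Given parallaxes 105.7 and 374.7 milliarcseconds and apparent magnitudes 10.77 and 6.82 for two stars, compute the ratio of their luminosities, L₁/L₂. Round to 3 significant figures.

d₁ = 1/p₁ = 1/0.1057″ = 9.4607 pc; d₂ = 1/p₂ = 1/0.3747″ = 2.6688 pc.
M₁ = m₁ − 5 log₁₀ d₁ + 5 = 10.77 − 4.8796 + 5 = 10.8904.
M₂ = 6.82 − 2.1316 + 5 = 9.6884.
L₁/L₂ = 10^(0.4(M₂ − M₁)) = 10^(0.4 × (-1.2020)) = 10^(-0.48080) = 0.33052.

L₁/L₂ = 0.331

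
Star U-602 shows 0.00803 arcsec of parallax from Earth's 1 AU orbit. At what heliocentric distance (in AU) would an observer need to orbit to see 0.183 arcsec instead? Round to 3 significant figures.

22.8 AU

Parallax scales linearly with baseline: p ∝ B, so B = p_target / p_Earth × 1 AU.
B = 0.183 / 0.00803 = 22.79 AU.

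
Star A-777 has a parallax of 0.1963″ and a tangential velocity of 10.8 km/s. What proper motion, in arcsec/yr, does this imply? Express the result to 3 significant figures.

0.447 arcsec/yr

d = 1/p = 1/0.1963″ = 5.0942 pc.
μ = v_t / (4.74 d) = 10.8 / (4.74 × 5.0942) = 10.8 / 24.147 = 0.44726 ″/yr.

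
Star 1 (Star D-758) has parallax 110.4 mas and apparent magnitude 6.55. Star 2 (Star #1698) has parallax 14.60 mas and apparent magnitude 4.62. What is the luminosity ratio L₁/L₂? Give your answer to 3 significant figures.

L₁/L₂ = 0.00296

d₁ = 1/p₁ = 1/0.1104″ = 9.058 pc; d₂ = 1/p₂ = 1/0.01460″ = 68.493 pc.
M₁ = m₁ − 5 log₁₀ d₁ + 5 = 6.55 − 4.7852 + 5 = 6.7648.
M₂ = 4.62 − 9.1782 + 5 = 0.4418.
L₁/L₂ = 10^(0.4(M₂ − M₁)) = 10^(0.4 × (-6.3230)) = 10^(-2.52920) = 0.0029567.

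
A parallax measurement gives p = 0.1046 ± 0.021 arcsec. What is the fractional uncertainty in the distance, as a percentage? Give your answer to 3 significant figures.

20.1%

For d = 1/p, |σ_d/d| = |σ_p/p|.
σ_p/p = 0.021 / 0.1046 = 0.20076 = 20.076%.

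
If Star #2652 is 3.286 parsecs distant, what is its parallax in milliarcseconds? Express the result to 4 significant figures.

p = 1/d = 1/3.286 = 0.30432 arcsec.
= 0.30432 × 1000 = 304.32 mas.

304.3 mas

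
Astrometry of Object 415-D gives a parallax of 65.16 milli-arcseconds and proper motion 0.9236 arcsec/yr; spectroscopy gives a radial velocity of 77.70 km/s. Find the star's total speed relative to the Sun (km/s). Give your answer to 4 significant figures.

102.7 km/s

d = 1/p = 1/0.06516″ = 15.347 pc.
v_t = 4.740 μ d = 4.740 × 0.9236 × 15.347 = 67.187 km/s.
v = √(v_r² + v_t²) = √(77.70² + 67.187²) = √10551.4 = 102.72 km/s.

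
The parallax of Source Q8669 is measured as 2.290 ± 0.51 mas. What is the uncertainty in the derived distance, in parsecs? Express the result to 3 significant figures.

97.3 pc

d = 1/p, so σ_d = σ_p / p².
σ_d = 0.000510 / (0.002290)² = 0.000510 / 0.0000052441 = 97.252 pc.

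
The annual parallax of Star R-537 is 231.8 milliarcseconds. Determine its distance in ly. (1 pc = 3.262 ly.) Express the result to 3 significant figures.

p = 231.8 milliarcseconds = 0.2318 arcsec.
d = 1/p = 1/0.2318 = 4.3141 pc.
In light-years: 4.3141 × 3.262 = 14.073 ly.

14.1 ly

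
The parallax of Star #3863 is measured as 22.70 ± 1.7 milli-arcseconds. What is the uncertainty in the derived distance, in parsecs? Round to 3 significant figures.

d = 1/p, so σ_d = σ_p / p².
σ_d = 0.00170 / (0.02270)² = 0.00170 / 0.00051529 = 3.2991 pc.

3.30 pc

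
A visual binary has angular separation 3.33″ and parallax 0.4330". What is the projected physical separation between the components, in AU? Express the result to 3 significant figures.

d = 1/p = 1/0.4330″ = 2.3095 pc.
At distance d (pc), an angle of θ arcsec spans θ·d AU: s = 3.33 × 2.3095 = 7.6906 AU.

7.69 AU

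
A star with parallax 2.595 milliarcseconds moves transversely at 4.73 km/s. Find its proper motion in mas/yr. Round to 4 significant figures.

2.590 mas/yr

d = 1/p = 1/0.002595″ = 385.36 pc.
μ = v_t / (4.74 d) = 4.73 / (4.74 × 385.36) = 4.73 / 1826.6 = 0.0025895 ″/yr = 2.5895 mas/yr.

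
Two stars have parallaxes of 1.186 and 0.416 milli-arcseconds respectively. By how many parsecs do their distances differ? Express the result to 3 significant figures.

d_A = 1/0.001186″ = 843.17 pc; d_B = 1/0.0004160″ = 2403.8 pc.
|d_B − d_A| = |2403.8 − 843.17| = 1560.6 pc.

1560 pc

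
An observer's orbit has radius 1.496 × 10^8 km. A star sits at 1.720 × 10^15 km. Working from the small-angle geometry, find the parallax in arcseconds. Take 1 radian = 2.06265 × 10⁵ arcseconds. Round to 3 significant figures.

0.0179 arcsec

θ ≈ B/d = (1.496 × 10^8) / (1.720 × 10^15) = 8.6977 × 10^-8 rad.
In arcseconds: 8.6977 × 10^-8 × 206265 = 0.01794″.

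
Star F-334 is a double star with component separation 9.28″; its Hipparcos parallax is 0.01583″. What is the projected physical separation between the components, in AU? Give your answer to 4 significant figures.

d = 1/p = 1/0.01583″ = 63.171 pc.
At distance d (pc), an angle of θ arcsec spans θ·d AU: s = 9.28 × 63.171 = 586.23 AU.

586.2 AU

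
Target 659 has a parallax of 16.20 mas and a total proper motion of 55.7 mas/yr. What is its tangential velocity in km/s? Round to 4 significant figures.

d = 1/p = 1/0.01620″ = 61.728 pc.
μ = 55.7 mas/yr = 0.0557 ″/yr.
v_t = 4.74 × μ × d = 4.74 × 0.0557 × 61.728 = 16.297 km/s.

16.30 km/s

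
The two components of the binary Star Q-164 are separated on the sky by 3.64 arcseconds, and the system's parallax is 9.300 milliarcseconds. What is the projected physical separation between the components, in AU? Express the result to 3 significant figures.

391 AU

d = 1/p = 1/0.009300″ = 107.53 pc.
At distance d (pc), an angle of θ arcsec spans θ·d AU: s = 3.64 × 107.53 = 391.41 AU.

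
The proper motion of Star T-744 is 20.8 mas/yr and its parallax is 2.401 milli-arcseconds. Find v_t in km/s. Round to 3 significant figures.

d = 1/p = 1/0.002401″ = 416.49 pc.
μ = 20.8 mas/yr = 0.0208 ″/yr.
v_t = 4.74 × μ × d = 4.74 × 0.0208 × 416.49 = 41.063 km/s.

41.1 km/s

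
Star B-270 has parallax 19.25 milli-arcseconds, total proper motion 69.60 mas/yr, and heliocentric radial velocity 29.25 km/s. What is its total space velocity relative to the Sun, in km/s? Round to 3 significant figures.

d = 1/p = 1/0.01925″ = 51.948 pc.
μ = 69.60 mas/yr = 0.06960 ″/yr.
v_t = 4.740 μ d = 4.740 × 0.06960 × 51.948 = 17.138 km/s.
v = √(v_r² + v_t²) = √(29.25² + 17.138²) = √1149.27 = 33.901 km/s.

33.9 km/s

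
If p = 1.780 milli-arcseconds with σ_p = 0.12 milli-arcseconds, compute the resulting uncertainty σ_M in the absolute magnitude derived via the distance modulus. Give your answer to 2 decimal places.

M = m − 5 log₁₀ d + 5 = m + 5 log₁₀ p + 5, so ∂M/∂p = 5/(p ln 10).
σ_M = (5/ln 10) · (σ_p/p) = 2.1715 × 0.12/1.780 = 2.1715 × 0.067416 = 0.14639.

σ_M = 0.15 mag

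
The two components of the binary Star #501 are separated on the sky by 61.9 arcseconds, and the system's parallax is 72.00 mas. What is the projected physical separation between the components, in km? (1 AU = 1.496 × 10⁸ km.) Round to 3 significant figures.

d = 1/p = 1/0.07200″ = 13.889 pc.
At distance d (pc), an angle of θ arcsec spans θ·d AU: s = 61.9 × 13.889 = 859.73 AU.
= 859.73 × 1.496 × 10⁸ km = 1.2862 × 10^11 km.

1.29 × 10^11 km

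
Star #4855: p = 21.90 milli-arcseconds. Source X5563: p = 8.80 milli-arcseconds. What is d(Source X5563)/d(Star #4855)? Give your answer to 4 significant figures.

2.489

Since d = 1/p, d_B/d_A = p_A/p_B.
= 21.90 / 8.80 = 2.4886.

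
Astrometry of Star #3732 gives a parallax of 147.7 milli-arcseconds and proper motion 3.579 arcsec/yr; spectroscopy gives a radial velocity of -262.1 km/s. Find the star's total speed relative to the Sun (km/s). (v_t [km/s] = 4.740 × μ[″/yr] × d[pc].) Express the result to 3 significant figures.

286 km/s

d = 1/p = 1/0.1477″ = 6.7705 pc.
v_t = 4.740 μ d = 4.740 × 3.579 × 6.7705 = 114.86 km/s.
v = √(v_r² + v_t²) = √((-262.1)² + 114.86²) = √81889.2 = 286.16 km/s.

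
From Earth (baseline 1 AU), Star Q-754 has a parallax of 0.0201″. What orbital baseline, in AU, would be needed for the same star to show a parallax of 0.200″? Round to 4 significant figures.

Parallax scales linearly with baseline: p ∝ B, so B = p_target / p_Earth × 1 AU.
B = 0.200 / 0.0201 = 9.9502 AU.

9.950 AU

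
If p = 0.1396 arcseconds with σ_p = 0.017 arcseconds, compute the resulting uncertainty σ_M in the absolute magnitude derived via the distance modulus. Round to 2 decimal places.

σ_M = 0.26 mag

M = m − 5 log₁₀ d + 5 = m + 5 log₁₀ p + 5, so ∂M/∂p = 5/(p ln 10).
σ_M = (5/ln 10) · (σ_p/p) = 2.1715 × 0.017/0.1396 = 2.1715 × 0.12178 = 0.26445.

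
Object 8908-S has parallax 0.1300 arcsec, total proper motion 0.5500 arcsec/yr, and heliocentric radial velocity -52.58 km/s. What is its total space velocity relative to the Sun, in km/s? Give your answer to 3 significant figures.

d = 1/p = 1/0.1300″ = 7.6923 pc.
v_t = 4.740 μ d = 4.740 × 0.5500 × 7.6923 = 20.054 km/s.
v = √(v_r² + v_t²) = √((-52.58)² + 20.054²) = √3166.82 = 56.275 km/s.

56.3 km/s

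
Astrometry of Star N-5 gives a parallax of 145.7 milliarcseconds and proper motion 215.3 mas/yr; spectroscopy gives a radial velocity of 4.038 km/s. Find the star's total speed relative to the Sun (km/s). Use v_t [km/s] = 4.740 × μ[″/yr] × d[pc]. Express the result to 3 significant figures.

8.08 km/s

d = 1/p = 1/0.1457″ = 6.8634 pc.
μ = 215.3 mas/yr = 0.2153 ″/yr.
v_t = 4.740 μ d = 4.740 × 0.2153 × 6.8634 = 7.0043 km/s.
v = √(v_r² + v_t²) = √(4.038² + 7.0043²) = √65.3657 = 8.0849 km/s.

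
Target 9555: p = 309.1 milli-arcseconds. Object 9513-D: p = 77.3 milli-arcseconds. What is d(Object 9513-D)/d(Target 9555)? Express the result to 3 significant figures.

4.00

Since d = 1/p, d_B/d_A = p_A/p_B.
= 309.1 / 77.3 = 3.9987.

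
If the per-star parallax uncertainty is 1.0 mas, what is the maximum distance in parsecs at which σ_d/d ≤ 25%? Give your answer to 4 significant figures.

250.0 pc

σ_d/d = σ_p/p, so the condition is σ_p/p ≤ 0.25, i.e. p ≥ σ_p/0.25.
p_min = 1.0/0.25 = 4 mas = 0.004 arcsec.
d_max = 1/p_min = 1/0.004 = 250 pc.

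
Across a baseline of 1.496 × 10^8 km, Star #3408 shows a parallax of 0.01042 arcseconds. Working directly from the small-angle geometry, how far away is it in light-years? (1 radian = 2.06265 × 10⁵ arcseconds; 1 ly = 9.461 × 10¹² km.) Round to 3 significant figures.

θ = 0.01042″ = 0.01042/206265 = 5.0518 × 10^-8 rad.
d = B/θ = (1.496 × 10^8) / (5.0518 × 10^-8) = 2.9613 × 10^15 km = (2.9613 × 10^15) / (9.461 × 10^12) ly = 313 ly.

313 ly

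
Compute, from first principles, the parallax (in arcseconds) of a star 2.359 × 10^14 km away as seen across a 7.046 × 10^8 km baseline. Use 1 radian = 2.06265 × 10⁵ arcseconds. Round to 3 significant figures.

θ ≈ B/d = (7.046 × 10^8) / (2.359 × 10^14) = 2.9869 × 10^-6 rad.
In arcseconds: 2.9869 × 10^-6 × 206265 = 0.61609″.

0.616 arcsec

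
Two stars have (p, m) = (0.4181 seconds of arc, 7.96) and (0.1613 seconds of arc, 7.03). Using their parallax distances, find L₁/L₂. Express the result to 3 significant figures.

d₁ = 1/p₁ = 1/0.4181″ = 2.3918 pc; d₂ = 1/p₂ = 1/0.1613″ = 6.1996 pc.
M₁ = m₁ − 5 log₁₀ d₁ + 5 = 7.96 − 1.8936 + 5 = 11.0664.
M₂ = 7.03 − 3.9618 + 5 = 8.0682.
L₁/L₂ = 10^(0.4(M₂ − M₁)) = 10^(0.4 × (-2.9982)) = 10^(-1.19928) = 0.0632.

L₁/L₂ = 0.0632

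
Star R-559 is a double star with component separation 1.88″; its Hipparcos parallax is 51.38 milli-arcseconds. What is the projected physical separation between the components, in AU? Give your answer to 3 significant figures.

d = 1/p = 1/0.05138″ = 19.463 pc.
At distance d (pc), an angle of θ arcsec spans θ·d AU: s = 1.88 × 19.463 = 36.59 AU.

36.6 AU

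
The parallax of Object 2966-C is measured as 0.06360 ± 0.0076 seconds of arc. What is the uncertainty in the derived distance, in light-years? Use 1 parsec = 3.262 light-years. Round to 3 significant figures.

d = 1/p, so σ_d = σ_p / p².
σ_d = 0.00760 / (0.06360)² = 0.00760 / 0.004045 = 1.8789 pc = 1.8789 × 3.262 ly = 6.129 ly.

6.13 ly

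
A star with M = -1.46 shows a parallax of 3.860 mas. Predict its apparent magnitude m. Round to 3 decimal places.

d = 1/p = 1/0.003860″ = 259.07 pc.
m − M = 5 log₁₀ d − 5 = 5 log₁₀(259.07) − 5 = 12.0671 − 5 = 7.0671.
m = M + (m − M) = -1.46 + 7.0671 = 5.607.

m = 5.607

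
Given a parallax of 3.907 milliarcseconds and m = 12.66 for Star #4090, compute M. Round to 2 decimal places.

d = 1/p = 1/0.003907″ = 255.95 pc.
m − M = 5 log₁₀(255.95) − 5 = 12.0408 − 5 = 7.0408.
M = m − (m − M) = 12.66 − 7.0408 = 5.62.

M = 5.62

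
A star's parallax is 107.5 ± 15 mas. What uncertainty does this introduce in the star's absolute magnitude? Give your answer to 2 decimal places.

σ_M = 0.30 mag

M = m − 5 log₁₀ d + 5 = m + 5 log₁₀ p + 5, so ∂M/∂p = 5/(p ln 10).
σ_M = (5/ln 10) · (σ_p/p) = 2.1715 × 15/107.5 = 2.1715 × 0.13953 = 0.30299.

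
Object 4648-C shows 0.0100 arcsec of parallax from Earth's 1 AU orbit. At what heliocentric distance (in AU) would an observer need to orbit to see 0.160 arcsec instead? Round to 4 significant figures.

16.00 AU

Parallax scales linearly with baseline: p ∝ B, so B = p_target / p_Earth × 1 AU.
B = 0.160 / 0.0100 = 16 AU.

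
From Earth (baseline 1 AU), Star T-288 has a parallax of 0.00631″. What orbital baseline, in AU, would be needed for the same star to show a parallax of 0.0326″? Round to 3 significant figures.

Parallax scales linearly with baseline: p ∝ B, so B = p_target / p_Earth × 1 AU.
B = 0.0326 / 0.00631 = 5.1664 AU.

5.17 AU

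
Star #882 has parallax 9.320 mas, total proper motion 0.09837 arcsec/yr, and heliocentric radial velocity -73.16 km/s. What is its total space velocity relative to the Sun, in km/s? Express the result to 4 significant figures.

88.63 km/s

d = 1/p = 1/0.009320″ = 107.3 pc.
v_t = 4.740 μ d = 4.740 × 0.09837 × 107.3 = 50.031 km/s.
v = √(v_r² + v_t²) = √((-73.16)² + 50.031²) = √7855.49 = 88.631 km/s.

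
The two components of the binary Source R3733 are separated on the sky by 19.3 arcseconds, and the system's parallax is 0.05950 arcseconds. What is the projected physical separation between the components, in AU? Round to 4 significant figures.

d = 1/p = 1/0.05950″ = 16.807 pc.
At distance d (pc), an angle of θ arcsec spans θ·d AU: s = 19.3 × 16.807 = 324.38 AU.

324.4 AU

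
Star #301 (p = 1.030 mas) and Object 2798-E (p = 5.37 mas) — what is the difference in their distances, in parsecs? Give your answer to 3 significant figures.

785 pc

d_A = 1/0.001030″ = 970.87 pc; d_B = 1/0.005370″ = 186.22 pc.
|d_B − d_A| = |186.22 − 970.87| = 784.65 pc.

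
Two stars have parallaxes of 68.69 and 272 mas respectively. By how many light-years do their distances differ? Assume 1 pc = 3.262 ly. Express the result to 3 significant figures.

35.5 ly

d_A = 1/0.06869″ = 14.558 pc; d_B = 1/0.2720″ = 3.6765 pc.
|d_B − d_A| = |3.6765 − 14.558| = 10.882 pc = 10.882 × 3.262 ly = 35.497 ly.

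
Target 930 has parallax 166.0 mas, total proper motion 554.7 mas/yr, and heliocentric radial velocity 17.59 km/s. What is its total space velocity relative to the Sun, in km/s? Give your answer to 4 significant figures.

d = 1/p = 1/0.1660″ = 6.0241 pc.
μ = 554.7 mas/yr = 0.5547 ″/yr.
v_t = 4.740 μ d = 4.740 × 0.5547 × 6.0241 = 15.839 km/s.
v = √(v_r² + v_t²) = √(17.59² + 15.839²) = √560.282 = 23.67 km/s.

23.67 km/s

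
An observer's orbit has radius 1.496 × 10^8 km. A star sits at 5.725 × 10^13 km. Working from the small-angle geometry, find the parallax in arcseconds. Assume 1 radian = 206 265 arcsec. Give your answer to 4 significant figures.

0.5390 arcsec

θ ≈ B/d = (1.496 × 10^8) / (5.725 × 10^13) = 2.6131 × 10^-6 rad.
In arcseconds: 2.6131 × 10^-6 × 206265 = 0.53899″.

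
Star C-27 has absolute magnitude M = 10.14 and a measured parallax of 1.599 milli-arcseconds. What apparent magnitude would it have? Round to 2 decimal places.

d = 1/p = 1/0.001599″ = 625.39 pc.
m − M = 5 log₁₀ d − 5 = 5 log₁₀(625.39) − 5 = 13.9808 − 5 = 8.9808.
m = M + (m − M) = 10.14 + 8.9808 = 19.12.

m = 19.12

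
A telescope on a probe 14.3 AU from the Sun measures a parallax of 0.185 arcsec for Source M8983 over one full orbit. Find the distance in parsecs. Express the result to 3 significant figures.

77.3 pc

With baseline B (in AU) and parallax p (in arcsec), d = B/p parsecs.
d = 14.3 / 0.185 = 77.297 pc.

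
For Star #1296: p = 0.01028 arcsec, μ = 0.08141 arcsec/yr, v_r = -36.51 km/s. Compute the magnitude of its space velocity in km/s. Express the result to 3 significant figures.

52.4 km/s

d = 1/p = 1/0.01028″ = 97.276 pc.
v_t = 4.740 μ d = 4.740 × 0.08141 × 97.276 = 37.537 km/s.
v = √(v_r² + v_t²) = √((-36.51)² + 37.537²) = √2742.01 = 52.364 km/s.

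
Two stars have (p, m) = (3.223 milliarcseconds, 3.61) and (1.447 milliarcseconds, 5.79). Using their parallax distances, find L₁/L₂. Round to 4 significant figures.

L₁/L₂ = 1.501

d₁ = 1/p₁ = 1/0.003223″ = 310.27 pc; d₂ = 1/p₂ = 1/0.001447″ = 691.09 pc.
M₁ = m₁ − 5 log₁₀ d₁ + 5 = 3.61 − 12.4587 + 5 = -3.8487.
M₂ = 5.79 − 14.1977 + 5 = -3.4077.
L₁/L₂ = 10^(0.4(M₂ − M₁)) = 10^(0.4 × 0.4410) = 10^0.17640 = 1.5011.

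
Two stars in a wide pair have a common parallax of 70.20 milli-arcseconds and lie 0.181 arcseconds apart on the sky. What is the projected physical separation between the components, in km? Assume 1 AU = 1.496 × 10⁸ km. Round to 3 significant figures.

d = 1/p = 1/0.07020″ = 14.245 pc.
At distance d (pc), an angle of θ arcsec spans θ·d AU: s = 0.181 × 14.245 = 2.5783 AU.
= 2.5783 × 1.496 × 10⁸ km = 3.8571 × 10^8 km.

3.86 × 10^8 km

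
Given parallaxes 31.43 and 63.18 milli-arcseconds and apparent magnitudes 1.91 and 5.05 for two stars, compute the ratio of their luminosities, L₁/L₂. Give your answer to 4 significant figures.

d₁ = 1/p₁ = 1/0.03143″ = 31.817 pc; d₂ = 1/p₂ = 1/0.06318″ = 15.828 pc.
M₁ = m₁ − 5 log₁₀ d₁ + 5 = 1.91 − 7.5133 + 5 = -0.6033.
M₂ = 5.05 − 5.9971 + 5 = 4.0529.
L₁/L₂ = 10^(0.4(M₂ − M₁)) = 10^(0.4 × 4.6562) = 10^1.86248 = 72.858.

L₁/L₂ = 72.86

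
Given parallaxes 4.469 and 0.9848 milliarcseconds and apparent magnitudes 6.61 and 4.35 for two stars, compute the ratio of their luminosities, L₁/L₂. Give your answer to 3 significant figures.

d₁ = 1/p₁ = 1/0.004469″ = 223.76 pc; d₂ = 1/p₂ = 1/0.0009848″ = 1015.4 pc.
M₁ = m₁ − 5 log₁₀ d₁ + 5 = 6.61 − 11.7489 + 5 = -0.1389.
M₂ = 4.35 − 15.0332 + 5 = -5.6832.
L₁/L₂ = 10^(0.4(M₂ − M₁)) = 10^(0.4 × (-5.5443)) = 10^(-2.21772) = 0.0060573.

L₁/L₂ = 0.00606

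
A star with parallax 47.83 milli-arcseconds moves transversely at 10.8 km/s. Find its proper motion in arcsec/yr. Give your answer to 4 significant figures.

d = 1/p = 1/0.04783″ = 20.907 pc.
μ = v_t / (4.74 d) = 10.8 / (4.74 × 20.907) = 10.8 / 99.099 = 0.10898 ″/yr.

0.1090 arcsec/yr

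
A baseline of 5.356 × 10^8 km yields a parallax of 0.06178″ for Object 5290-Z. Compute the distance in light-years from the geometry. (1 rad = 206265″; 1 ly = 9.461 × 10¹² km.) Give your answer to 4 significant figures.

189.0 ly

θ = 0.06178″ = 0.06178/206265 = 2.9952 × 10^-7 rad.
d = B/θ = (5.356 × 10^8) / (2.9952 × 10^-7) = 1.7882 × 10^15 km = (1.7882 × 10^15) / (9.461 × 10^12) ly = 189.01 ly.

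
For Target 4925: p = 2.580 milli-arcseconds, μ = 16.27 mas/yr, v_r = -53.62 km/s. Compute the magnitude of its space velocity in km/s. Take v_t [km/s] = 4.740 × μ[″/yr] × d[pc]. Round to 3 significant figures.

61.4 km/s

d = 1/p = 1/0.002580″ = 387.6 pc.
μ = 16.27 mas/yr = 0.01627 ″/yr.
v_t = 4.740 μ d = 4.740 × 0.01627 × 387.6 = 29.892 km/s.
v = √(v_r² + v_t²) = √((-53.62)² + 29.892²) = √3768.64 = 61.389 km/s.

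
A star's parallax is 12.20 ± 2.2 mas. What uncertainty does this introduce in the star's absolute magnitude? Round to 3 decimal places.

σ_M = 0.392 mag

M = m − 5 log₁₀ d + 5 = m + 5 log₁₀ p + 5, so ∂M/∂p = 5/(p ln 10).
σ_M = (5/ln 10) · (σ_p/p) = 2.1715 × 2.2/12.20 = 2.1715 × 0.18033 = 0.39159.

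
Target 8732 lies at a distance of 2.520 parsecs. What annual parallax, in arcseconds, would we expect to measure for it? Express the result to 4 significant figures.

p = 1/d = 1/2.52 = 0.39683 arcsec.

0.3968 arcsec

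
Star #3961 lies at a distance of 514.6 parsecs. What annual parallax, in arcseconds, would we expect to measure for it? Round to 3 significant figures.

0.00194 arcsec

p = 1/d = 1/514.6 = 0.0019433 arcsec.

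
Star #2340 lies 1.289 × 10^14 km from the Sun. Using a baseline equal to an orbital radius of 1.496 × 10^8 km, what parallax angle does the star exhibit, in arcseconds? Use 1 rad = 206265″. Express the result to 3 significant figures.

θ ≈ B/d = (1.496 × 10^8) / (1.289 × 10^14) = 1.1606 × 10^-6 rad.
In arcseconds: 1.1606 × 10^-6 × 206265 = 0.23939″.

0.239 arcsec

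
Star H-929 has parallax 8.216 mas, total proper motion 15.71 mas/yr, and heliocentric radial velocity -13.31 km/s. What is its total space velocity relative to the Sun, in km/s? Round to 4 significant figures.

16.10 km/s

d = 1/p = 1/0.008216″ = 121.71 pc.
μ = 15.71 mas/yr = 0.01571 ″/yr.
v_t = 4.740 μ d = 4.740 × 0.01571 × 121.71 = 9.0632 km/s.
v = √(v_r² + v_t²) = √((-13.31)² + 9.0632²) = √259.298 = 16.103 km/s.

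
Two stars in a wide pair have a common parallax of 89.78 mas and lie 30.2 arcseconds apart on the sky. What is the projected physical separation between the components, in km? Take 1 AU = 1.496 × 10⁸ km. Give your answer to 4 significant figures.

d = 1/p = 1/0.08978″ = 11.138 pc.
At distance d (pc), an angle of θ arcsec spans θ·d AU: s = 30.2 × 11.138 = 336.37 AU.
= 336.37 × 1.496 × 10⁸ km = 5.0321 × 10^10 km.

5.032 × 10^10 km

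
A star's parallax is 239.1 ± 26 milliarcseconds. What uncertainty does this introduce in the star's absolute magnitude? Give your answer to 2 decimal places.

σ_M = 0.24 mag

M = m − 5 log₁₀ d + 5 = m + 5 log₁₀ p + 5, so ∂M/∂p = 5/(p ln 10).
σ_M = (5/ln 10) · (σ_p/p) = 2.1715 × 26/239.1 = 2.1715 × 0.10874 = 0.23613.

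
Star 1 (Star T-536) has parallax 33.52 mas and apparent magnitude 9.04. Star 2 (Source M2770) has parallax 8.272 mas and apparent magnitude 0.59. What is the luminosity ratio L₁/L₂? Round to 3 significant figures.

d₁ = 1/p₁ = 1/0.03352″ = 29.833 pc; d₂ = 1/p₂ = 1/0.008272″ = 120.89 pc.
M₁ = m₁ − 5 log₁₀ d₁ + 5 = 9.04 − 7.3735 + 5 = 6.6665.
M₂ = 0.59 − 10.4120 + 5 = -4.8220.
L₁/L₂ = 10^(0.4(M₂ − M₁)) = 10^(0.4 × (-11.4885)) = 10^(-4.59540) = 0.000025386.

L₁/L₂ = 2.54 × 10^-5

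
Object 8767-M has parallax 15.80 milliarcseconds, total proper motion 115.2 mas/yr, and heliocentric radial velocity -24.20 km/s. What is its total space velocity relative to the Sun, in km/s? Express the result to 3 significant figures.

d = 1/p = 1/0.01580″ = 63.291 pc.
μ = 115.2 mas/yr = 0.1152 ″/yr.
v_t = 4.740 μ d = 4.740 × 0.1152 × 63.291 = 34.56 km/s.
v = √(v_r² + v_t²) = √((-24.20)² + 34.56²) = √1780.03 = 42.19 km/s.

42.2 km/s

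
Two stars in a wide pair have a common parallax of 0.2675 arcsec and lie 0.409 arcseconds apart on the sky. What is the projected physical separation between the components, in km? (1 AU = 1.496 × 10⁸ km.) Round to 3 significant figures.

2.29 × 10^8 km

d = 1/p = 1/0.2675″ = 3.7383 pc.
At distance d (pc), an angle of θ arcsec spans θ·d AU: s = 0.409 × 3.7383 = 1.529 AU.
= 1.529 × 1.496 × 10⁸ km = 2.2874 × 10^8 km.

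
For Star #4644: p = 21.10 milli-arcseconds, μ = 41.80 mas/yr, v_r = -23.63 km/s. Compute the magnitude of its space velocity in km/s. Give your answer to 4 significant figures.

d = 1/p = 1/0.02110″ = 47.393 pc.
μ = 41.80 mas/yr = 0.04180 ″/yr.
v_t = 4.740 μ d = 4.740 × 0.04180 × 47.393 = 9.3901 km/s.
v = √(v_r² + v_t²) = √((-23.63)² + 9.3901²) = √646.551 = 25.427 km/s.

25.43 km/s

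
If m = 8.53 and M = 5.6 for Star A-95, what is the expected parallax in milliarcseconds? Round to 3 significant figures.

m − M = 8.53 − 5.6 = 2.93.
d = 10^((m−M)/5 + 1) = 10^1.586 = 38.548 pc.
p = 1/d = 1/38.548 = 0.025942 arcsec = 25.942 mas.

25.9 mas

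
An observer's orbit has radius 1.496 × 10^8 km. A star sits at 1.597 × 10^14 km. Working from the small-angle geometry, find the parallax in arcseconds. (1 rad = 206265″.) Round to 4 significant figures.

θ ≈ B/d = (1.496 × 10^8) / (1.597 × 10^14) = 9.3676 × 10^-7 rad.
In arcseconds: 9.3676 × 10^-7 × 206265 = 0.19322″.

0.1932 arcsec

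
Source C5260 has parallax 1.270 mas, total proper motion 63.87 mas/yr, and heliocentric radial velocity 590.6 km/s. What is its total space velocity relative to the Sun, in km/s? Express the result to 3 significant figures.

d = 1/p = 1/0.001270″ = 787.4 pc.
μ = 63.87 mas/yr = 0.06387 ″/yr.
v_t = 4.740 μ d = 4.740 × 0.06387 × 787.4 = 238.38 km/s.
v = √(v_r² + v_t²) = √(590.6² + 238.38²) = √405633 = 636.89 km/s.

637 km/s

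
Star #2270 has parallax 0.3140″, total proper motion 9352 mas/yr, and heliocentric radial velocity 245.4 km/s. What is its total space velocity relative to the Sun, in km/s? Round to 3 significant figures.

283 km/s

d = 1/p = 1/0.3140″ = 3.1847 pc.
μ = 9352 mas/yr = 9.352 ″/yr.
v_t = 4.740 μ d = 4.740 × 9.352 × 3.1847 = 141.17 km/s.
v = √(v_r² + v_t²) = √(245.4² + 141.17²) = √80150.1 = 283.11 km/s.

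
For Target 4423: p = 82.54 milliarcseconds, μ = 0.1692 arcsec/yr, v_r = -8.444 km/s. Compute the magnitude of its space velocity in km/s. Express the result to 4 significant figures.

12.87 km/s

d = 1/p = 1/0.08254″ = 12.115 pc.
v_t = 4.740 μ d = 4.740 × 0.1692 × 12.115 = 9.7163 km/s.
v = √(v_r² + v_t²) = √((-8.444)² + 9.7163²) = √165.708 = 12.873 km/s.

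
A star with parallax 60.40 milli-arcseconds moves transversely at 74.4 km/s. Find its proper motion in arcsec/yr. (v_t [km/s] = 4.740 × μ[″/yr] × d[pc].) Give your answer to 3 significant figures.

d = 1/p = 1/0.06040″ = 16.556 pc.
μ = v_t / (4.74 d) = 74.4 / (4.74 × 16.556) = 74.4 / 78.475 = 0.94807 ″/yr.

0.948 arcsec/yr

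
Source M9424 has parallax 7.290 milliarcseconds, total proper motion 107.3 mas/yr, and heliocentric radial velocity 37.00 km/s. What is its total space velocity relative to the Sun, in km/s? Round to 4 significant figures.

78.97 km/s

d = 1/p = 1/0.007290″ = 137.17 pc.
μ = 107.3 mas/yr = 0.1073 ″/yr.
v_t = 4.740 μ d = 4.740 × 0.1073 × 137.17 = 69.765 km/s.
v = √(v_r² + v_t²) = √(37.00² + 69.765²) = √6236.16 = 78.969 km/s.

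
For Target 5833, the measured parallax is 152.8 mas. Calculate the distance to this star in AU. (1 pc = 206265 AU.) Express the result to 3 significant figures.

p = 152.8 mas = 0.1528 arcsec.
d = 1/p = 1/0.1528 = 6.5445 pc.
In AU: 6.5445 × 206265 = 1.3499 × 10^6 AU.

1.35 × 10^6 AU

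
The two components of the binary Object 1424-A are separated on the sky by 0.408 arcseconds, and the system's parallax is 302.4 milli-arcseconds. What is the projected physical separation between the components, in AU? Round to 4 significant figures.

d = 1/p = 1/0.3024″ = 3.3069 pc.
At distance d (pc), an angle of θ arcsec spans θ·d AU: s = 0.408 × 3.3069 = 1.3492 AU.

1.349 AU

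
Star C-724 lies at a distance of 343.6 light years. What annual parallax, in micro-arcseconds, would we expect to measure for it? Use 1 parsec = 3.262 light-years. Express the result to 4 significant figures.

9494 μas

d = 343.6 ly ÷ 3.262 = 105.33 pc.
p = 1/d = 1/105.33 = 0.009494 arcsec.
= 0.009494 × 10⁶ = 9494 μas.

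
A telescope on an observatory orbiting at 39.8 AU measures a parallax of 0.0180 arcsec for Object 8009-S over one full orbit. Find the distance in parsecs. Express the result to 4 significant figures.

2211 pc

With baseline B (in AU) and parallax p (in arcsec), d = B/p parsecs.
d = 39.8 / 0.0180 = 2211.1 pc.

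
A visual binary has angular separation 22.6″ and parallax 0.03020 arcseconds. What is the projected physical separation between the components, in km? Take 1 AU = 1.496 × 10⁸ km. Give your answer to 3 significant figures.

d = 1/p = 1/0.03020″ = 33.113 pc.
At distance d (pc), an angle of θ arcsec spans θ·d AU: s = 22.6 × 33.113 = 748.35 AU.
= 748.35 × 1.496 × 10⁸ km = 1.1195 × 10^11 km.

1.12 × 10^11 km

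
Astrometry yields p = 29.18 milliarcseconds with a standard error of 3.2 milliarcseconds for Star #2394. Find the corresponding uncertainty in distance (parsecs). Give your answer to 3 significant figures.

d = 1/p, so σ_d = σ_p / p².
σ_d = 0.00320 / (0.02918)² = 0.00320 / 0.00085147 = 3.7582 pc.

3.76 pc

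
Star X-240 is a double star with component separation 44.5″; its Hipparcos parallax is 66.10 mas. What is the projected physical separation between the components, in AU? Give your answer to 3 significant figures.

673 AU

d = 1/p = 1/0.06610″ = 15.129 pc.
At distance d (pc), an angle of θ arcsec spans θ·d AU: s = 44.5 × 15.129 = 673.24 AU.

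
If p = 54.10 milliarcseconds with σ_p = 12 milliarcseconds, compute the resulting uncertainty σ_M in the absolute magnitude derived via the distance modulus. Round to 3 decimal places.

M = m − 5 log₁₀ d + 5 = m + 5 log₁₀ p + 5, so ∂M/∂p = 5/(p ln 10).
σ_M = (5/ln 10) · (σ_p/p) = 2.1715 × 12/54.10 = 2.1715 × 0.22181 = 0.48166.

σ_M = 0.482 mag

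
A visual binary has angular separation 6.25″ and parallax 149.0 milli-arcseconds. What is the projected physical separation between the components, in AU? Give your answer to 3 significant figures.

41.9 AU

d = 1/p = 1/0.1490″ = 6.7114 pc.
At distance d (pc), an angle of θ arcsec spans θ·d AU: s = 6.25 × 6.7114 = 41.946 AU.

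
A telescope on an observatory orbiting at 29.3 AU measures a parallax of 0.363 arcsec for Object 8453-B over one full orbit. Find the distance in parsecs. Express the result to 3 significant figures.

80.7 pc

With baseline B (in AU) and parallax p (in arcsec), d = B/p parsecs.
d = 29.3 / 0.363 = 80.716 pc.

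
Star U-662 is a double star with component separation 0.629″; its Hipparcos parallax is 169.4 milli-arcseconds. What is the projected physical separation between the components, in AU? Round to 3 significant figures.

3.71 AU

d = 1/p = 1/0.1694″ = 5.9032 pc.
At distance d (pc), an angle of θ arcsec spans θ·d AU: s = 0.629 × 5.9032 = 3.7131 AU.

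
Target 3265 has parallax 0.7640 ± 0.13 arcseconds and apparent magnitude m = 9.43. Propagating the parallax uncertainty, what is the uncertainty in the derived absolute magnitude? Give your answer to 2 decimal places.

M = m − 5 log₁₀ d + 5 = m + 5 log₁₀ p + 5, so ∂M/∂p = 5/(p ln 10).
σ_M = (5/ln 10) · (σ_p/p) = 2.1715 × 0.13/0.7640 = 2.1715 × 0.17016 = 0.3695.

σ_M = 0.37 mag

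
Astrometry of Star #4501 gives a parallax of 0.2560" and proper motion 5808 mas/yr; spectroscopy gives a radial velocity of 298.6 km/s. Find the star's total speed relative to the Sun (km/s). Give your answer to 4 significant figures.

d = 1/p = 1/0.2560″ = 3.9063 pc.
μ = 5808 mas/yr = 5.808 ″/yr.
v_t = 4.740 μ d = 4.740 × 5.808 × 3.9063 = 107.54 km/s.
v = √(v_r² + v_t²) = √(298.6² + 107.54²) = √100727 = 317.38 km/s.

317.4 km/s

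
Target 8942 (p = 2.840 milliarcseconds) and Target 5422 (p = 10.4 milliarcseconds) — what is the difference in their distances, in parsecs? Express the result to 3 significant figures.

256 pc

d_A = 1/0.002840″ = 352.11 pc; d_B = 1/0.01040″ = 96.154 pc.
|d_B − d_A| = |96.154 − 352.11| = 255.96 pc.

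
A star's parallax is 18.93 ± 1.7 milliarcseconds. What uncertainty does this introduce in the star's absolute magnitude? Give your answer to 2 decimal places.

M = m − 5 log₁₀ d + 5 = m + 5 log₁₀ p + 5, so ∂M/∂p = 5/(p ln 10).
σ_M = (5/ln 10) · (σ_p/p) = 2.1715 × 1.7/18.93 = 2.1715 × 0.089805 = 0.19501.

σ_M = 0.20 mag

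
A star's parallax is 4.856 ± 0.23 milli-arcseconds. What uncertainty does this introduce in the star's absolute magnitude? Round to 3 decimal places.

σ_M = 0.103 mag

M = m − 5 log₁₀ d + 5 = m + 5 log₁₀ p + 5, so ∂M/∂p = 5/(p ln 10).
σ_M = (5/ln 10) · (σ_p/p) = 2.1715 × 0.23/4.856 = 2.1715 × 0.047364 = 0.10285.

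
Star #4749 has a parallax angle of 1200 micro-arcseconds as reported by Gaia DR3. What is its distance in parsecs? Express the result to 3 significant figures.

833 pc

p = 1200 micro-arcseconds = 0.001200 arcsec.
d = 1/p = 1/0.001200 = 833.33 pc.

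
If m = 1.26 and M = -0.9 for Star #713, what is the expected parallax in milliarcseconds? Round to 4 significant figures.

m − M = 1.26 − (-0.9) = 2.16.
d = 10^((m−M)/5 + 1) = 10^1.432 = 27.04 pc.
p = 1/d = 1/27.04 = 0.036982 arcsec = 36.982 mas.

36.98 mas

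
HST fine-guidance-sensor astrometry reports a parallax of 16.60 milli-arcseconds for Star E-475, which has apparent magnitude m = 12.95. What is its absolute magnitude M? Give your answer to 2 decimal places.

d = 1/p = 1/0.01660″ = 60.241 pc.
m − M = 5 log₁₀(60.241) − 5 = 8.8995 − 5 = 3.8995.
M = m − (m − M) = 12.95 − 3.8995 = 9.05.

M = 9.05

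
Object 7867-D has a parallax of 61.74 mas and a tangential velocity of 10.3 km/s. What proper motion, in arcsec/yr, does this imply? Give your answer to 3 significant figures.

0.134 arcsec/yr

d = 1/p = 1/0.06174″ = 16.197 pc.
μ = v_t / (4.74 d) = 10.3 / (4.74 × 16.197) = 10.3 / 76.774 = 0.13416 ″/yr.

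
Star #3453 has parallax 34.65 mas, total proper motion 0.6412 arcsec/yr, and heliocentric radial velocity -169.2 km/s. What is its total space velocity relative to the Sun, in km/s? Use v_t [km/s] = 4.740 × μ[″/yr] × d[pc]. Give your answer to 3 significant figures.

d = 1/p = 1/0.03465″ = 28.86 pc.
v_t = 4.740 μ d = 4.740 × 0.6412 × 28.86 = 87.714 km/s.
v = √(v_r² + v_t²) = √((-169.2)² + 87.714²) = √36322.4 = 190.58 km/s.

191 km/s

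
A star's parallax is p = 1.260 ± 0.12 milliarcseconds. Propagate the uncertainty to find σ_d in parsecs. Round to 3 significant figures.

d = 1/p, so σ_d = σ_p / p².
σ_d = 0.000120 / (0.001260)² = 0.000120 / 0.0000015876 = 75.586 pc.

75.6 pc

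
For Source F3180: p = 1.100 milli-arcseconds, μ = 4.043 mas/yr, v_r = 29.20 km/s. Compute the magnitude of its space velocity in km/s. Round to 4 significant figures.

34.00 km/s

d = 1/p = 1/0.001100″ = 909.09 pc.
μ = 4.043 mas/yr = 0.004043 ″/yr.
v_t = 4.740 μ d = 4.740 × 0.004043 × 909.09 = 17.422 km/s.
v = √(v_r² + v_t²) = √(29.20² + 17.422²) = √1156.17 = 34.002 km/s.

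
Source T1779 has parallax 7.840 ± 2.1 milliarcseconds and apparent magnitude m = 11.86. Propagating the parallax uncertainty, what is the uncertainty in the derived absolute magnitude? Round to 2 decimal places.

σ_M = 0.58 mag

M = m − 5 log₁₀ d + 5 = m + 5 log₁₀ p + 5, so ∂M/∂p = 5/(p ln 10).
σ_M = (5/ln 10) · (σ_p/p) = 2.1715 × 2.1/7.840 = 2.1715 × 0.26786 = 0.58166.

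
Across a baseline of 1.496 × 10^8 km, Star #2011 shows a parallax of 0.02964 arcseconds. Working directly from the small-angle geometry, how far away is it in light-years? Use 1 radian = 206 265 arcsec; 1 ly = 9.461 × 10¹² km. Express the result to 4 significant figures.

110.0 ly

θ = 0.02964″ = 0.02964/206265 = 1.4370 × 10^-7 rad.
d = B/θ = (1.496 × 10^8) / (1.4370 × 10^-7) = 1.0411 × 10^15 km = (1.0411 × 10^15) / (9.461 × 10^12) ly = 110.04 ly.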